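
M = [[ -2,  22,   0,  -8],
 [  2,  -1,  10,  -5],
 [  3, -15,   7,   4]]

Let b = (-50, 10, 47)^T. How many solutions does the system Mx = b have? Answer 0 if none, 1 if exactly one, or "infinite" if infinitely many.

infinite

Row reduce the augmented matrix [M | b].
R2 ← R2 + R1: [0, 21, 10, -13, -40]
R3 ← R3 + (3/2)·R1: [0, 18, 7, -8, -28]
R3 ← R3 − (6/7)·R2: [0, 0, -11/7, 22/7, 44/7]
The echelon form has 3 nonzero rows, and every pivot lies in the first 4 columns, so rank(M) = rank([M|b]) = 3.
The system is consistent.
rank = 3 < 4 unknowns, so there are infinitely many solutions.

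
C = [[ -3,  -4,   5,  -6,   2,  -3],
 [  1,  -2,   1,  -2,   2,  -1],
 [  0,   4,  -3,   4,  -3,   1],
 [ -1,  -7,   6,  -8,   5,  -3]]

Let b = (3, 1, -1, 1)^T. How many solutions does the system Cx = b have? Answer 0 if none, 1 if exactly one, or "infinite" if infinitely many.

Row reduce the augmented matrix [C | b].
R2 ← R2 + (1/3)·R1: [0, -10/3, 8/3, -4, 8/3, -2, 2]
R4 ← R4 − (1/3)·R1: [0, -17/3, 13/3, -6, 13/3, -2, 0]
R3 ← R3 + (6/5)·R2: [0, 0, 1/5, -4/5, 1/5, -7/5, 7/5]
R4 ← R4 − (17/10)·R2: [0, 0, -1/5, 4/5, -1/5, 7/5, -17/5]
R4 ← R4 + R3: [0, 0, 0, 0, 0, 0, -2]
The echelon form has 4 nonzero rows; the last pivot sits in the augmented column, so rank(C) = 3 but rank([C|b]) = 4.
Since the ranks differ, the system is inconsistent.
It has no solutions.

0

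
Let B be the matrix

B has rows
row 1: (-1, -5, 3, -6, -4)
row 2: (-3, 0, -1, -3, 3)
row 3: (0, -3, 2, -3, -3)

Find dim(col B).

2

Row reduce to echelon form.
R2 ← R2 − (3)·R1: [0, 15, -10, 15, 15]
R3 ← R3 + (1/5)·R2: [0, 0, 0, 0, 0]
Echelon form has 2 nonzero rows, so rank(B) = 2.
The column space has dimension equal to the rank: 2.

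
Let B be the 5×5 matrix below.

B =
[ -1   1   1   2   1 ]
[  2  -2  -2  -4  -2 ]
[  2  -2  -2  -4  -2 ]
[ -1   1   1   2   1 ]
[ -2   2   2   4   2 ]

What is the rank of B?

1

Row reduce to echelon form.
R2 ← R2 + (2)·R1: [0, 0, 0, 0, 0]
R3 ← R3 + (2)·R1: [0, 0, 0, 0, 0]
R4 ← R4 − R1: [0, 0, 0, 0, 0]
R5 ← R5 − (2)·R1: [0, 0, 0, 0, 0]
Echelon form has 1 nonzero row, so rank(B) = 1.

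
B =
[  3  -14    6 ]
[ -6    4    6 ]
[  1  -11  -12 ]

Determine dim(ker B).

0

Row reduce to echelon form.
R2 ← R2 + (2)·R1: [0, -24, 18]
R3 ← R3 − (1/3)·R1: [0, -19/3, -14]
R3 ← R3 − (19/72)·R2: [0, 0, -75/4]
3 nonzero rows, so rank(B) = 3.
B has 3 columns; by rank–nullity, nullity = 3 − 3 = 0.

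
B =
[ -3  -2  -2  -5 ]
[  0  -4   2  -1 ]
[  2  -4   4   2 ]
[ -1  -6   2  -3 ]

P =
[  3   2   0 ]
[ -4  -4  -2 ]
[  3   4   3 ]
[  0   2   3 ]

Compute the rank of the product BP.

First compute BP:
[[ -7, -16, -17],
 [ 22,  22,  11],
 [ 34,  40,  26],
 [ 27,  24,   9]]
Now row reduce the product.
R2 ← R2 + (22/7)·R1: [0, -198/7, -297/7]
R3 ← R3 + (34/7)·R1: [0, -264/7, -396/7]
R4 ← R4 + (27/7)·R1: [0, -264/7, -396/7]
R3 ← R3 − (4/3)·R2: [0, 0, 0]
R4 ← R4 − (4/3)·R2: [0, 0, 0]
2 nonzero rows, so rank(BP) = 2.

2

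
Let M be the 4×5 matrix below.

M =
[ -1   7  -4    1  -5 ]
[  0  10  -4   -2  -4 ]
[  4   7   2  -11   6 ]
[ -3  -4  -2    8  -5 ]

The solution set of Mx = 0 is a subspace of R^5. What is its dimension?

3

Row reduce to echelon form.
R3 ← R3 + (4)·R1: [0, 35, -14, -7, -14]
R4 ← R4 − (3)·R1: [0, -25, 10, 5, 10]
R3 ← R3 − (7/2)·R2: [0, 0, 0, 0, 0]
R4 ← R4 + (5/2)·R2: [0, 0, 0, 0, 0]
2 nonzero rows, so rank(M) = 2.
M has 5 columns; by rank–nullity, nullity = 5 − 2 = 3.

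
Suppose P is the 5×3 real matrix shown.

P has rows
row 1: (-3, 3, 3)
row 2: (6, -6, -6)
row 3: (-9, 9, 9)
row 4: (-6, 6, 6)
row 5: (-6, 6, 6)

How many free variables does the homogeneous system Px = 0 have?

Row reduce to echelon form.
R2 ← R2 + (2)·R1: [0, 0, 0]
R3 ← R3 − (3)·R1: [0, 0, 0]
R4 ← R4 − (2)·R1: [0, 0, 0]
R5 ← R5 − (2)·R1: [0, 0, 0]
1 nonzero row, so rank(P) = 1.
P has 3 columns; by rank–nullity, nullity = 3 − 1 = 2.

2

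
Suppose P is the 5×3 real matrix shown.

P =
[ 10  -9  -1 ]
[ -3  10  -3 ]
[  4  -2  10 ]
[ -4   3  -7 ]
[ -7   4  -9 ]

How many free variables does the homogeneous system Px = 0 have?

Row reduce to echelon form.
R2 ← R2 + (3/10)·R1: [0, 73/10, -33/10]
R3 ← R3 − (2/5)·R1: [0, 8/5, 52/5]
R4 ← R4 + (2/5)·R1: [0, -3/5, -37/5]
R5 ← R5 + (7/10)·R1: [0, -23/10, -97/10]
R3 ← R3 − (16/73)·R2: [0, 0, 812/73]
R4 ← R4 + (6/73)·R2: [0, 0, -560/73]
R5 ← R5 + (23/73)·R2: [0, 0, -784/73]
R4 ← R4 + (20/29)·R3: [0, 0, 0]
R5 ← R5 + (28/29)·R3: [0, 0, 0]
3 nonzero rows, so rank(P) = 3.
P has 3 columns; by rank–nullity, nullity = 3 − 3 = 0.

0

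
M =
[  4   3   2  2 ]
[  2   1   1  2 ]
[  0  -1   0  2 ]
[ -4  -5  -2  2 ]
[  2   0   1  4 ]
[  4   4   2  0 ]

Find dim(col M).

Row reduce to echelon form.
R2 ← R2 − (1/2)·R1: [0, -1/2, 0, 1]
R4 ← R4 + R1: [0, -2, 0, 4]
R5 ← R5 − (1/2)·R1: [0, -3/2, 0, 3]
R6 ← R6 − R1: [0, 1, 0, -2]
R3 ← R3 − (2)·R2: [0, 0, 0, 0]
R4 ← R4 − (4)·R2: [0, 0, 0, 0]
R5 ← R5 − (3)·R2: [0, 0, 0, 0]
R6 ← R6 + (2)·R2: [0, 0, 0, 0]
Echelon form has 2 nonzero rows, so rank(M) = 2.
The column space has dimension equal to the rank: 2.

2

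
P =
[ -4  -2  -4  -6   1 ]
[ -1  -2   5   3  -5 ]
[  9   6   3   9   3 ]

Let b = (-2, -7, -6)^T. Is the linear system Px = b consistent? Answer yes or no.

Row reduce the augmented matrix [P | b].
R2 ← R2 − (1/4)·R1: [0, -3/2, 6, 9/2, -21/4, -13/2]
R3 ← R3 + (9/4)·R1: [0, 3/2, -6, -9/2, 21/4, -21/2]
R3 ← R3 + R2: [0, 0, 0, 0, 0, -17]
The echelon form has 3 nonzero rows; the last pivot sits in the augmented column, so rank(P) = 2 but rank([P|b]) = 3.
Since the ranks differ, the system is inconsistent.

no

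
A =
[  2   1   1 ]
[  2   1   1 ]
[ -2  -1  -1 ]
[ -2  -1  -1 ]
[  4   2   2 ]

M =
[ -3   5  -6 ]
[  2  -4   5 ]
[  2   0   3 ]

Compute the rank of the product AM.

1

First compute AM:
[[ -2,   6,  -4],
 [ -2,   6,  -4],
 [  2,  -6,   4],
 [  2,  -6,   4],
 [ -4,  12,  -8]]
Now row reduce the product.
R2 ← R2 − R1: [0, 0, 0]
R3 ← R3 + R1: [0, 0, 0]
R4 ← R4 + R1: [0, 0, 0]
R5 ← R5 − (2)·R1: [0, 0, 0]
1 nonzero row, so rank(AM) = 1.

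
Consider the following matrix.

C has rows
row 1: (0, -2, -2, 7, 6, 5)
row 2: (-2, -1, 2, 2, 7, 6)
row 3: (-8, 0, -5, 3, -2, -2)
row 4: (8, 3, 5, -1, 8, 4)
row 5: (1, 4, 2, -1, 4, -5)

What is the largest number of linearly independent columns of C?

5

Row reduce to echelon form.
Swap R1 ↔ R2
R3 ← R3 − (4)·R1: [0, 4, -13, -5, -30, -26]
R4 ← R4 + (4)·R1: [0, -1, 13, 7, 36, 28]
R5 ← R5 + (1/2)·R1: [0, 7/2, 3, 0, 15/2, -2]
R3 ← R3 + (2)·R2: [0, 0, -17, 9, -18, -16]
R4 ← R4 − (1/2)·R2: [0, 0, 14, 7/2, 33, 51/2]
R5 ← R5 + (7/4)·R2: [0, 0, -1/2, 49/4, 18, 27/4]
R4 ← R4 + (14/17)·R3: [0, 0, 0, 371/34, 309/17, 419/34]
R5 ← R5 − (1/34)·R3: [0, 0, 0, 815/68, 315/17, 491/68]
R5 ← R5 − (815/742)·R4: [0, 0, 0, 0, -1065/742, -2343/371]
Echelon form has 5 nonzero rows, so rank(C) = 5.
The rank gives the maximum number of linearly independent columns: 5.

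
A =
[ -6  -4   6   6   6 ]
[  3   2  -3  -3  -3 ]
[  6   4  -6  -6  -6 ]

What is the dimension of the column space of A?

1

Row reduce to echelon form.
R2 ← R2 + (1/2)·R1: [0, 0, 0, 0, 0]
R3 ← R3 + R1: [0, 0, 0, 0, 0]
Echelon form has 1 nonzero row, so rank(A) = 1.
The column space has dimension equal to the rank: 1.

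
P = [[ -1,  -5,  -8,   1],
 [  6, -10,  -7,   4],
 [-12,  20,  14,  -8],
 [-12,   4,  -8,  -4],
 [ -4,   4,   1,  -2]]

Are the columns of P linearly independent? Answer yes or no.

Row reduce P to echelon form.
R2 ← R2 + (6)·R1: [0, -40, -55, 10]
R3 ← R3 − (12)·R1: [0, 80, 110, -20]
R4 ← R4 − (12)·R1: [0, 64, 88, -16]
R5 ← R5 − (4)·R1: [0, 24, 33, -6]
R3 ← R3 + (2)·R2: [0, 0, 0, 0]
R4 ← R4 + (8/5)·R2: [0, 0, 0, 0]
R5 ← R5 + (3/5)·R2: [0, 0, 0, 0]
2 pivots among 4 columns.
Only 2 < 4 pivot columns, so the columns are linearly dependent.

no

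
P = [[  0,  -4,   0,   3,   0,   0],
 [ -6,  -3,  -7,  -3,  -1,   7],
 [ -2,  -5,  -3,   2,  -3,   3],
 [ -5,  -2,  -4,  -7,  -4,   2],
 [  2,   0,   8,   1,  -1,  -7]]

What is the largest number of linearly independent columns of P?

5

Row reduce to echelon form.
Swap R1 ↔ R2
R3 ← R3 − (1/3)·R1: [0, -4, -2/3, 3, -8/3, 2/3]
R4 ← R4 − (5/6)·R1: [0, 1/2, 11/6, -9/2, -19/6, -23/6]
R5 ← R5 + (1/3)·R1: [0, -1, 17/3, 0, -4/3, -14/3]
R3 ← R3 − R2: [0, 0, -2/3, 0, -8/3, 2/3]
R4 ← R4 + (1/8)·R2: [0, 0, 11/6, -33/8, -19/6, -23/6]
R5 ← R5 − (1/4)·R2: [0, 0, 17/3, -3/4, -4/3, -14/3]
R4 ← R4 + (11/4)·R3: [0, 0, 0, -33/8, -21/2, -2]
R5 ← R5 + (17/2)·R3: [0, 0, 0, -3/4, -24, 1]
R5 ← R5 − (2/11)·R4: [0, 0, 0, 0, -243/11, 15/11]
Echelon form has 5 nonzero rows, so rank(P) = 5.
The rank gives the maximum number of linearly independent columns: 5.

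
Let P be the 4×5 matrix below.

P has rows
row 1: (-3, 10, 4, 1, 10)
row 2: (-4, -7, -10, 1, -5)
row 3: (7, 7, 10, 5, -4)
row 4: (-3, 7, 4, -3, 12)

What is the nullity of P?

Row reduce to echelon form.
R2 ← R2 − (4/3)·R1: [0, -61/3, -46/3, -1/3, -55/3]
R3 ← R3 + (7/3)·R1: [0, 91/3, 58/3, 22/3, 58/3]
R4 ← R4 − R1: [0, -3, 0, -4, 2]
R3 ← R3 + (91/61)·R2: [0, 0, -216/61, 417/61, -489/61]
R4 ← R4 − (9/61)·R2: [0, 0, 138/61, -241/61, 287/61]
R4 ← R4 + (23/36)·R3: [0, 0, 0, 5/12, -5/12]
4 nonzero rows, so rank(P) = 4.
P has 5 columns; by rank–nullity, nullity = 5 − 4 = 1.

1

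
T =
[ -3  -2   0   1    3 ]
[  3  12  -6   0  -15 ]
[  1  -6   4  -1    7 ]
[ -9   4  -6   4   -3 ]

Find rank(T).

2

Row reduce to echelon form.
R2 ← R2 + R1: [0, 10, -6, 1, -12]
R3 ← R3 + (1/3)·R1: [0, -20/3, 4, -2/3, 8]
R4 ← R4 − (3)·R1: [0, 10, -6, 1, -12]
R3 ← R3 + (2/3)·R2: [0, 0, 0, 0, 0]
R4 ← R4 − R2: [0, 0, 0, 0, 0]
Echelon form has 2 nonzero rows, so rank(T) = 2.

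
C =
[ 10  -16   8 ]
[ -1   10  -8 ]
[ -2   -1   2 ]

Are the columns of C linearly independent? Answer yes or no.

no

Row reduce C to echelon form.
R2 ← R2 + (1/10)·R1: [0, 42/5, -36/5]
R3 ← R3 + (1/5)·R1: [0, -21/5, 18/5]
R3 ← R3 + (1/2)·R2: [0, 0, 0]
2 pivots among 3 columns.
Only 2 < 3 pivot columns, so the columns are linearly dependent.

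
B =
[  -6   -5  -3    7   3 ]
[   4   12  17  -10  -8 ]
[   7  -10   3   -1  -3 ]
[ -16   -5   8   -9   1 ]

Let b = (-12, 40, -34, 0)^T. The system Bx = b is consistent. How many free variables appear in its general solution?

1

Row reduce the augmented matrix [B | b].
R2 ← R2 + (2/3)·R1: [0, 26/3, 15, -16/3, -6, 32]
R3 ← R3 + (7/6)·R1: [0, -95/6, -1/2, 43/6, 1/2, -48]
R4 ← R4 − (8/3)·R1: [0, 25/3, 16, -83/3, -7, 32]
R3 ← R3 + (95/52)·R2: [0, 0, 1399/52, -67/26, -136/13, 136/13]
R4 ← R4 − (25/26)·R2: [0, 0, 41/26, -293/13, -16/13, 16/13]
R4 ← R4 − (82/1399)·R3: [0, 0, 0, -31320/1399, -864/1399, 864/1399]
The echelon form has 4 nonzero rows, and every pivot lies in the first 5 columns, so rank(B) = rank([B|b]) = 4.
The system is consistent.
Free variables = (unknowns) − (rank) = 5 − 4 = 1.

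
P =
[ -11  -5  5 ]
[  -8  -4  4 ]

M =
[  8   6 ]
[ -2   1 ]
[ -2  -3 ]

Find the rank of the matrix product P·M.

First compute PM:
[[-88, -86],
 [-64, -64]]
Now row reduce the product.
R2 ← R2 − (8/11)·R1: [0, -16/11]
2 nonzero rows, so rank(PM) = 2.

2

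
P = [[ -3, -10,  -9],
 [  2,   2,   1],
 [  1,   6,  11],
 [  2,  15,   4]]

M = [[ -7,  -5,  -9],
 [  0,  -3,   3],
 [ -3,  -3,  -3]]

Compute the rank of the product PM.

First compute PM:
[[ 48,  72,  24],
 [-17, -19, -15],
 [-40, -56, -24],
 [-26, -67,  15]]
Now row reduce the product.
R2 ← R2 + (17/48)·R1: [0, 13/2, -13/2]
R3 ← R3 + (5/6)·R1: [0, 4, -4]
R4 ← R4 + (13/24)·R1: [0, -28, 28]
R3 ← R3 − (8/13)·R2: [0, 0, 0]
R4 ← R4 + (56/13)·R2: [0, 0, 0]
2 nonzero rows, so rank(PM) = 2.

2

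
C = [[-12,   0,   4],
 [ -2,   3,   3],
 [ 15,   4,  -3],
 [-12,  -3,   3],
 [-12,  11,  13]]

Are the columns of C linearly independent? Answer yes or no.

Row reduce C to echelon form.
R2 ← R2 − (1/6)·R1: [0, 3, 7/3]
R3 ← R3 + (5/4)·R1: [0, 4, 2]
R4 ← R4 − R1: [0, -3, -1]
R5 ← R5 − R1: [0, 11, 9]
R3 ← R3 − (4/3)·R2: [0, 0, -10/9]
R4 ← R4 + R2: [0, 0, 4/3]
R5 ← R5 − (11/3)·R2: [0, 0, 4/9]
R4 ← R4 + (6/5)·R3: [0, 0, 0]
R5 ← R5 + (2/5)·R3: [0, 0, 0]
3 pivots among 3 columns.
Every column is a pivot column, so the columns are linearly independent.

yes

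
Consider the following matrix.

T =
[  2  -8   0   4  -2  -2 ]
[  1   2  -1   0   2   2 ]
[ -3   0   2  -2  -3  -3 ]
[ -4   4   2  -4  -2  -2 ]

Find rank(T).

Row reduce to echelon form.
R2 ← R2 − (1/2)·R1: [0, 6, -1, -2, 3, 3]
R3 ← R3 + (3/2)·R1: [0, -12, 2, 4, -6, -6]
R4 ← R4 + (2)·R1: [0, -12, 2, 4, -6, -6]
R3 ← R3 + (2)·R2: [0, 0, 0, 0, 0, 0]
R4 ← R4 + (2)·R2: [0, 0, 0, 0, 0, 0]
Echelon form has 2 nonzero rows, so rank(T) = 2.

2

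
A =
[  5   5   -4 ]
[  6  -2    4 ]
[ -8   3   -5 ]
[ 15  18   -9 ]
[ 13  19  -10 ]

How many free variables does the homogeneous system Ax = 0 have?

0

Row reduce to echelon form.
R2 ← R2 − (6/5)·R1: [0, -8, 44/5]
R3 ← R3 + (8/5)·R1: [0, 11, -57/5]
R4 ← R4 − (3)·R1: [0, 3, 3]
R5 ← R5 − (13/5)·R1: [0, 6, 2/5]
R3 ← R3 + (11/8)·R2: [0, 0, 7/10]
R4 ← R4 + (3/8)·R2: [0, 0, 63/10]
R5 ← R5 + (3/4)·R2: [0, 0, 7]
R4 ← R4 − (9)·R3: [0, 0, 0]
R5 ← R5 − (10)·R3: [0, 0, 0]
3 nonzero rows, so rank(A) = 3.
A has 3 columns; by rank–nullity, nullity = 3 − 3 = 0.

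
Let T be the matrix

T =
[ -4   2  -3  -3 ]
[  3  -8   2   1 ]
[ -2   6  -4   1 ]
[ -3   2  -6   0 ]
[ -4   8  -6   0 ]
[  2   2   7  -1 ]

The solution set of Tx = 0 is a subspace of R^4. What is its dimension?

1

Row reduce to echelon form.
R2 ← R2 + (3/4)·R1: [0, -13/2, -1/4, -5/4]
R3 ← R3 − (1/2)·R1: [0, 5, -5/2, 5/2]
R4 ← R4 − (3/4)·R1: [0, 1/2, -15/4, 9/4]
R5 ← R5 − R1: [0, 6, -3, 3]
R6 ← R6 + (1/2)·R1: [0, 3, 11/2, -5/2]
R3 ← R3 + (10/13)·R2: [0, 0, -35/13, 20/13]
R4 ← R4 + (1/13)·R2: [0, 0, -49/13, 28/13]
R5 ← R5 + (12/13)·R2: [0, 0, -42/13, 24/13]
R6 ← R6 + (6/13)·R2: [0, 0, 70/13, -40/13]
R4 ← R4 − (7/5)·R3: [0, 0, 0, 0]
R5 ← R5 − (6/5)·R3: [0, 0, 0, 0]
R6 ← R6 + (2)·R3: [0, 0, 0, 0]
3 nonzero rows, so rank(T) = 3.
T has 4 columns; by rank–nullity, nullity = 4 − 3 = 1.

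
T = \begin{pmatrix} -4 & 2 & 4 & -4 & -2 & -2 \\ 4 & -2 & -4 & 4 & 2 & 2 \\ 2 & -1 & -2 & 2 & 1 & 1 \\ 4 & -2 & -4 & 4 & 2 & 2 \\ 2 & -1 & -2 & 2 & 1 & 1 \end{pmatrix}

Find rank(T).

Row reduce to echelon form.
R2 ← R2 + R1: [0, 0, 0, 0, 0, 0]
R3 ← R3 + (1/2)·R1: [0, 0, 0, 0, 0, 0]
R4 ← R4 + R1: [0, 0, 0, 0, 0, 0]
R5 ← R5 + (1/2)·R1: [0, 0, 0, 0, 0, 0]
Echelon form has 1 nonzero row, so rank(T) = 1.

1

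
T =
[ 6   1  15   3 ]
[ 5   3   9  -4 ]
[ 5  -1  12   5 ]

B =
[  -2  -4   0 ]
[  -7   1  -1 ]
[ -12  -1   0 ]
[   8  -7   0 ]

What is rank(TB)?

3

First compute TB:
[[-175, -59,  -1],
 [-171,   2,  -3],
 [-107, -68,   1]]
Now row reduce the product.
R2 ← R2 − (171/175)·R1: [0, 10439/175, -354/175]
R3 ← R3 − (107/175)·R1: [0, -5587/175, 282/175]
R3 ← R3 + (5587/10439)·R2: [0, 0, 5520/10439]
3 nonzero rows, so rank(TB) = 3.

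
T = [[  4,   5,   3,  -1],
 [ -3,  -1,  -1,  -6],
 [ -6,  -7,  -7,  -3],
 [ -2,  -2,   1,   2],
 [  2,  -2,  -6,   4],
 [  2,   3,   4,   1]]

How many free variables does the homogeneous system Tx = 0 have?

Row reduce to echelon form.
R2 ← R2 + (3/4)·R1: [0, 11/4, 5/4, -27/4]
R3 ← R3 + (3/2)·R1: [0, 1/2, -5/2, -9/2]
R4 ← R4 + (1/2)·R1: [0, 1/2, 5/2, 3/2]
R5 ← R5 − (1/2)·R1: [0, -9/2, -15/2, 9/2]
R6 ← R6 − (1/2)·R1: [0, 1/2, 5/2, 3/2]
R3 ← R3 − (2/11)·R2: [0, 0, -30/11, -36/11]
R4 ← R4 − (2/11)·R2: [0, 0, 25/11, 30/11]
R5 ← R5 + (18/11)·R2: [0, 0, -60/11, -72/11]
R6 ← R6 − (2/11)·R2: [0, 0, 25/11, 30/11]
R4 ← R4 + (5/6)·R3: [0, 0, 0, 0]
R5 ← R5 − (2)·R3: [0, 0, 0, 0]
R6 ← R6 + (5/6)·R3: [0, 0, 0, 0]
3 nonzero rows, so rank(T) = 3.
T has 4 columns; by rank–nullity, nullity = 4 − 3 = 1.

1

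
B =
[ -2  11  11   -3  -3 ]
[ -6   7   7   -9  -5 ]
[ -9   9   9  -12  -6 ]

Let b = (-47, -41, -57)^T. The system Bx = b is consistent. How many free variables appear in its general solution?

2

Row reduce the augmented matrix [B | b].
R2 ← R2 − (3)·R1: [0, -26, -26, 0, 4, 100]
R3 ← R3 − (9/2)·R1: [0, -81/2, -81/2, 3/2, 15/2, 309/2]
R3 ← R3 − (81/52)·R2: [0, 0, 0, 3/2, 33/26, -33/26]
The echelon form has 3 nonzero rows, and every pivot lies in the first 5 columns, so rank(B) = rank([B|b]) = 3.
The system is consistent.
Free variables = (unknowns) − (rank) = 5 − 3 = 2.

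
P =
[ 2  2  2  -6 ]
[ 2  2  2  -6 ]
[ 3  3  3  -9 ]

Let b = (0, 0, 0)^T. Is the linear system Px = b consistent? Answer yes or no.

yes

Row reduce the augmented matrix [P | b].
R2 ← R2 − R1: [0, 0, 0, 0, 0]
R3 ← R3 − (3/2)·R1: [0, 0, 0, 0, 0]
The echelon form has 1 nonzero rows, and every pivot lies in the first 4 columns, so rank(P) = rank([P|b]) = 1.
The system is consistent.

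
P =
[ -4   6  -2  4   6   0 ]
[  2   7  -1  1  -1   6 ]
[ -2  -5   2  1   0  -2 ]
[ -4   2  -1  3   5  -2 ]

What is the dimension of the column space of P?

Row reduce to echelon form.
R2 ← R2 + (1/2)·R1: [0, 10, -2, 3, 2, 6]
R3 ← R3 − (1/2)·R1: [0, -8, 3, -1, -3, -2]
R4 ← R4 − R1: [0, -4, 1, -1, -1, -2]
R3 ← R3 + (4/5)·R2: [0, 0, 7/5, 7/5, -7/5, 14/5]
R4 ← R4 + (2/5)·R2: [0, 0, 1/5, 1/5, -1/5, 2/5]
R4 ← R4 − (1/7)·R3: [0, 0, 0, 0, 0, 0]
Echelon form has 3 nonzero rows, so rank(P) = 3.
The column space has dimension equal to the rank: 3.

3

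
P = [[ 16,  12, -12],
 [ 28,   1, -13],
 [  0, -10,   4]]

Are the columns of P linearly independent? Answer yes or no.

Row reduce P to echelon form.
R2 ← R2 − (7/4)·R1: [0, -20, 8]
R3 ← R3 − (1/2)·R2: [0, 0, 0]
2 pivots among 3 columns.
Only 2 < 3 pivot columns, so the columns are linearly dependent.

no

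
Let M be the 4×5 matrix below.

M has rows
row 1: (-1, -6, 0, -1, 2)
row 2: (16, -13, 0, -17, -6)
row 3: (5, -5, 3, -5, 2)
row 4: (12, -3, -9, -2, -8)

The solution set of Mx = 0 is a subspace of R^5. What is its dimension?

1

Row reduce to echelon form.
R2 ← R2 + (16)·R1: [0, -109, 0, -33, 26]
R3 ← R3 + (5)·R1: [0, -35, 3, -10, 12]
R4 ← R4 + (12)·R1: [0, -75, -9, -14, 16]
R3 ← R3 − (35/109)·R2: [0, 0, 3, 65/109, 398/109]
R4 ← R4 − (75/109)·R2: [0, 0, -9, 949/109, -206/109]
R4 ← R4 + (3)·R3: [0, 0, 0, 1144/109, 988/109]
4 nonzero rows, so rank(M) = 4.
M has 5 columns; by rank–nullity, nullity = 5 − 4 = 1.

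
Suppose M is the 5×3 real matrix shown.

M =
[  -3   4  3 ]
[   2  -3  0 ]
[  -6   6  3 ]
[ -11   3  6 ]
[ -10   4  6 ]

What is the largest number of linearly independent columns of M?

Row reduce to echelon form.
R2 ← R2 + (2/3)·R1: [0, -1/3, 2]
R3 ← R3 − (2)·R1: [0, -2, -3]
R4 ← R4 − (11/3)·R1: [0, -35/3, -5]
R5 ← R5 − (10/3)·R1: [0, -28/3, -4]
R3 ← R3 − (6)·R2: [0, 0, -15]
R4 ← R4 − (35)·R2: [0, 0, -75]
R5 ← R5 − (28)·R2: [0, 0, -60]
R4 ← R4 − (5)·R3: [0, 0, 0]
R5 ← R5 − (4)·R3: [0, 0, 0]
Echelon form has 3 nonzero rows, so rank(M) = 3.
The rank gives the maximum number of linearly independent columns: 3.

3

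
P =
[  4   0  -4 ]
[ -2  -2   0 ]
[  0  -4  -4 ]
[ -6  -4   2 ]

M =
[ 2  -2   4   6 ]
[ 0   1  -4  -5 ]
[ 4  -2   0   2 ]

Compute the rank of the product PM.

2

First compute PM:
[[ -8,   0,  16,  16],
 [ -4,   2,   0,  -2],
 [-16,   4,  16,  12],
 [ -4,   4,  -8, -12]]
Now row reduce the product.
R2 ← R2 − (1/2)·R1: [0, 2, -8, -10]
R3 ← R3 − (2)·R1: [0, 4, -16, -20]
R4 ← R4 − (1/2)·R1: [0, 4, -16, -20]
R3 ← R3 − (2)·R2: [0, 0, 0, 0]
R4 ← R4 − (2)·R2: [0, 0, 0, 0]
2 nonzero rows, so rank(PM) = 2.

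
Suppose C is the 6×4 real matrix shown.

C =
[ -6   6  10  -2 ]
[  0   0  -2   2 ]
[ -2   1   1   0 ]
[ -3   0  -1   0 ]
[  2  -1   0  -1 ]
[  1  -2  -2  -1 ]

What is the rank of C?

3

Row reduce to echelon form.
R3 ← R3 − (1/3)·R1: [0, -1, -7/3, 2/3]
R4 ← R4 − (1/2)·R1: [0, -3, -6, 1]
R5 ← R5 + (1/3)·R1: [0, 1, 10/3, -5/3]
R6 ← R6 + (1/6)·R1: [0, -1, -1/3, -4/3]
Swap R2 ↔ R3
R4 ← R4 − (3)·R2: [0, 0, 1, -1]
R5 ← R5 + R2: [0, 0, 1, -1]
R6 ← R6 − R2: [0, 0, 2, -2]
R4 ← R4 + (1/2)·R3: [0, 0, 0, 0]
R5 ← R5 + (1/2)·R3: [0, 0, 0, 0]
R6 ← R6 + R3: [0, 0, 0, 0]
Echelon form has 3 nonzero rows, so rank(C) = 3.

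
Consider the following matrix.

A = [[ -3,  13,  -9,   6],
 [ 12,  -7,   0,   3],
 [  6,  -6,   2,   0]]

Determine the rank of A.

Row reduce to echelon form.
R2 ← R2 + (4)·R1: [0, 45, -36, 27]
R3 ← R3 + (2)·R1: [0, 20, -16, 12]
R3 ← R3 − (4/9)·R2: [0, 0, 0, 0]
Echelon form has 2 nonzero rows, so rank(A) = 2.

2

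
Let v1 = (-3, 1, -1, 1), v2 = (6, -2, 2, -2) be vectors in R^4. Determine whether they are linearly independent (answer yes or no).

no

Form the matrix with these vectors as rows and row reduce.
R2 ← R2 + (2)·R1: [0, 0, 0, 0]
1 nonzero row, so the 2 vectors span a space of dimension 1.
Since 1 < 2, the vectors are linearly dependent.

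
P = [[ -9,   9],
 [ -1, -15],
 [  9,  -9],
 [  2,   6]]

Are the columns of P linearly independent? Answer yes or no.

yes

Row reduce P to echelon form.
R2 ← R2 − (1/9)·R1: [0, -16]
R3 ← R3 + R1: [0, 0]
R4 ← R4 + (2/9)·R1: [0, 8]
R4 ← R4 + (1/2)·R2: [0, 0]
2 pivots among 2 columns.
Every column is a pivot column, so the columns are linearly independent.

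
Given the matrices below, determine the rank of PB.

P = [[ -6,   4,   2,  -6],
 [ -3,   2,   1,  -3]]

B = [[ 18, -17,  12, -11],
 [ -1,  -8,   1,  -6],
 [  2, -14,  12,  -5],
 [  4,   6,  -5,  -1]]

1

First compute PB:
[[-132,   6, -14,  38],
 [-66,   3,  -7,  19]]
Now row reduce the product.
R2 ← R2 − (1/2)·R1: [0, 0, 0, 0]
1 nonzero row, so rank(PB) = 1.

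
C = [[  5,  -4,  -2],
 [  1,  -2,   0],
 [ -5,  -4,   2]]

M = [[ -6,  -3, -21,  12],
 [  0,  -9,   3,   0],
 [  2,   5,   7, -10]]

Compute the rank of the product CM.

3

First compute CM:
[[-34,  11, -131,  80],
 [ -6,  15, -27,  12],
 [ 34,  61, 107, -80]]
Now row reduce the product.
R2 ← R2 − (3/17)·R1: [0, 222/17, -66/17, -36/17]
R3 ← R3 + R1: [0, 72, -24, 0]
R3 ← R3 − (204/37)·R2: [0, 0, -96/37, 432/37]
3 nonzero rows, so rank(CM) = 3.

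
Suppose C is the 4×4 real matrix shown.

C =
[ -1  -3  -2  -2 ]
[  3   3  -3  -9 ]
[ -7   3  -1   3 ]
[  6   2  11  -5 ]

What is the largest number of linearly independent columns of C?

Row reduce to echelon form.
R2 ← R2 + (3)·R1: [0, -6, -9, -15]
R3 ← R3 − (7)·R1: [0, 24, 13, 17]
R4 ← R4 + (6)·R1: [0, -16, -1, -17]
R3 ← R3 + (4)·R2: [0, 0, -23, -43]
R4 ← R4 − (8/3)·R2: [0, 0, 23, 23]
R4 ← R4 + R3: [0, 0, 0, -20]
Echelon form has 4 nonzero rows, so rank(C) = 4.
The rank gives the maximum number of linearly independent columns: 4.

4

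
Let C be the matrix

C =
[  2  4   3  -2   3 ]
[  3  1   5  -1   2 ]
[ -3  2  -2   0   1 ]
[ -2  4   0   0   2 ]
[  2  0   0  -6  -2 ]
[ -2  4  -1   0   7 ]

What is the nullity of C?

0

Row reduce to echelon form.
R2 ← R2 − (3/2)·R1: [0, -5, 1/2, 2, -5/2]
R3 ← R3 + (3/2)·R1: [0, 8, 5/2, -3, 11/2]
R4 ← R4 + R1: [0, 8, 3, -2, 5]
R5 ← R5 − R1: [0, -4, -3, -4, -5]
R6 ← R6 + R1: [0, 8, 2, -2, 10]
R3 ← R3 + (8/5)·R2: [0, 0, 33/10, 1/5, 3/2]
R4 ← R4 + (8/5)·R2: [0, 0, 19/5, 6/5, 1]
R5 ← R5 − (4/5)·R2: [0, 0, -17/5, -28/5, -3]
R6 ← R6 + (8/5)·R2: [0, 0, 14/5, 6/5, 6]
R4 ← R4 − (38/33)·R3: [0, 0, 0, 32/33, -8/11]
R5 ← R5 + (34/33)·R3: [0, 0, 0, -178/33, -16/11]
R6 ← R6 − (28/33)·R3: [0, 0, 0, 34/33, 52/11]
R5 ← R5 + (89/16)·R4: [0, 0, 0, 0, -11/2]
R6 ← R6 − (17/16)·R4: [0, 0, 0, 0, 11/2]
R6 ← R6 + R5: [0, 0, 0, 0, 0]
5 nonzero rows, so rank(C) = 5.
C has 5 columns; by rank–nullity, nullity = 5 − 5 = 0.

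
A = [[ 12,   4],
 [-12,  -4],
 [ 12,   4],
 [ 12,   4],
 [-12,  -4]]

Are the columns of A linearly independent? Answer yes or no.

Row reduce A to echelon form.
R2 ← R2 + R1: [0, 0]
R3 ← R3 − R1: [0, 0]
R4 ← R4 − R1: [0, 0]
R5 ← R5 + R1: [0, 0]
1 pivot among 2 columns.
Only 1 < 2 pivot columns, so the columns are linearly dependent.

no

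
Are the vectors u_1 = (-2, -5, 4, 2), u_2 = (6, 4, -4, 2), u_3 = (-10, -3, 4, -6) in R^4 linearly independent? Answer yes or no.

Form the matrix with these vectors as rows and row reduce.
R2 ← R2 + (3)·R1: [0, -11, 8, 8]
R3 ← R3 − (5)·R1: [0, 22, -16, -16]
R3 ← R3 + (2)·R2: [0, 0, 0, 0]
2 nonzero rows, so the 3 vectors span a space of dimension 2.
Since 2 < 3, the vectors are linearly dependent.

no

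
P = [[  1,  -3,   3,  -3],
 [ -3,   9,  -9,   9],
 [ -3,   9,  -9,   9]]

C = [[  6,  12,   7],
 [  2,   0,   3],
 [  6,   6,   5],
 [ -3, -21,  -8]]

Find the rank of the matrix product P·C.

First compute PC:
[[ 27,  93,  37],
 [-81, -279, -111],
 [-81, -279, -111]]
Now row reduce the product.
R2 ← R2 + (3)·R1: [0, 0, 0]
R3 ← R3 + (3)·R1: [0, 0, 0]
1 nonzero row, so rank(PC) = 1.

1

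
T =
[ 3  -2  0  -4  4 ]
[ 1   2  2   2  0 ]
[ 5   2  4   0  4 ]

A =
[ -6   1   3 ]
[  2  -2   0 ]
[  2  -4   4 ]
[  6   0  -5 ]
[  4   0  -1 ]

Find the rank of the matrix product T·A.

2

First compute TA:
[[-30,   7,  25],
 [ 14, -11,   1],
 [ -2, -15,  27]]
Now row reduce the product.
R2 ← R2 + (7/15)·R1: [0, -116/15, 38/3]
R3 ← R3 − (1/15)·R1: [0, -232/15, 76/3]
R3 ← R3 − (2)·R2: [0, 0, 0]
2 nonzero rows, so rank(TA) = 2.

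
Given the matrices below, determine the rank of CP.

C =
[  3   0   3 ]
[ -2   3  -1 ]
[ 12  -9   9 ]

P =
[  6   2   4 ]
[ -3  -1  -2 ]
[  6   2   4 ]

First compute CP:
[[ 36,  12,  24],
 [-27,  -9, -18],
 [153,  51, 102]]
Now row reduce the product.
R2 ← R2 + (3/4)·R1: [0, 0, 0]
R3 ← R3 − (17/4)·R1: [0, 0, 0]
1 nonzero row, so rank(CP) = 1.

1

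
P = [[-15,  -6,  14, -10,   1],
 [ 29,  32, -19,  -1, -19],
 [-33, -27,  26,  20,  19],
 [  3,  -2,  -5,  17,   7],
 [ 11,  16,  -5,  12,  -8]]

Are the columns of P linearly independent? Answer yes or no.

Row reduce P to echelon form.
R2 ← R2 + (29/15)·R1: [0, 102/5, 121/15, -61/3, -256/15]
R3 ← R3 − (11/5)·R1: [0, -69/5, -24/5, 42, 84/5]
R4 ← R4 + (1/5)·R1: [0, -16/5, -11/5, 15, 36/5]
R5 ← R5 + (11/15)·R1: [0, 58/5, 79/15, 14/3, -109/15]
R3 ← R3 + (23/34)·R2: [0, 0, 67/102, 2881/102, 268/51]
R4 ← R4 + (8/51)·R2: [0, 0, -143/153, 1807/153, 692/153]
R5 ← R5 − (29/51)·R2: [0, 0, 104/153, 2483/153, 373/153]
R4 ← R4 + (286/201)·R3: [0, 0, 0, 52, 12]
R5 ← R5 − (208/201)·R3: [0, 0, 0, -13, -3]
R5 ← R5 + (1/4)·R4: [0, 0, 0, 0, 0]
4 pivots among 5 columns.
Only 4 < 5 pivot columns, so the columns are linearly dependent.

no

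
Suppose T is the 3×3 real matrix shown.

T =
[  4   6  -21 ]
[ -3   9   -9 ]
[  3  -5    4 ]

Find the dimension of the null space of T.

Row reduce to echelon form.
R2 ← R2 + (3/4)·R1: [0, 27/2, -99/4]
R3 ← R3 − (3/4)·R1: [0, -19/2, 79/4]
R3 ← R3 + (19/27)·R2: [0, 0, 7/3]
3 nonzero rows, so rank(T) = 3.
T has 3 columns; by rank–nullity, nullity = 3 − 3 = 0.

0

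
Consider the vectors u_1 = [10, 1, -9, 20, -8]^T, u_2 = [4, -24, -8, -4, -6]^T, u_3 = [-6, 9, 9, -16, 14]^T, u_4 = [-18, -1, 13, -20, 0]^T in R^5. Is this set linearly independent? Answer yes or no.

no

Form the matrix with these vectors as rows and row reduce.
R2 ← R2 − (2/5)·R1: [0, -122/5, -22/5, -12, -14/5]
R3 ← R3 + (3/5)·R1: [0, 48/5, 18/5, -4, 46/5]
R4 ← R4 + (9/5)·R1: [0, 4/5, -16/5, 16, -72/5]
R3 ← R3 + (24/61)·R2: [0, 0, 114/61, -532/61, 494/61]
R4 ← R4 + (2/61)·R2: [0, 0, -204/61, 952/61, -884/61]
R4 ← R4 + (34/19)·R3: [0, 0, 0, 0, 0]
3 nonzero rows, so the 4 vectors span a space of dimension 3.
Since 3 < 4, the vectors are linearly dependent.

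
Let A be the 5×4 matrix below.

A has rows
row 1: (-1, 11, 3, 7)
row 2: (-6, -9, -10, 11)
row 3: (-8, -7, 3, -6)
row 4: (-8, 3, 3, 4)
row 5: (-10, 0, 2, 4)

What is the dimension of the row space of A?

3

Row reduce to echelon form.
R2 ← R2 − (6)·R1: [0, -75, -28, -31]
R3 ← R3 − (8)·R1: [0, -95, -21, -62]
R4 ← R4 − (8)·R1: [0, -85, -21, -52]
R5 ← R5 − (10)·R1: [0, -110, -28, -66]
R3 ← R3 − (19/15)·R2: [0, 0, 217/15, -341/15]
R4 ← R4 − (17/15)·R2: [0, 0, 161/15, -253/15]
R5 ← R5 − (22/15)·R2: [0, 0, 196/15, -308/15]
R4 ← R4 − (23/31)·R3: [0, 0, 0, 0]
R5 ← R5 − (28/31)·R3: [0, 0, 0, 0]
Echelon form has 3 nonzero rows, so rank(A) = 3.
The row space has dimension equal to the rank: 3.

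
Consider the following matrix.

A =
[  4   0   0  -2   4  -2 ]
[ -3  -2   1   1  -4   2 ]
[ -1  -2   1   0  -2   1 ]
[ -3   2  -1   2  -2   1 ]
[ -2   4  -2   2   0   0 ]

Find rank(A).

2

Row reduce to echelon form.
R2 ← R2 + (3/4)·R1: [0, -2, 1, -1/2, -1, 1/2]
R3 ← R3 + (1/4)·R1: [0, -2, 1, -1/2, -1, 1/2]
R4 ← R4 + (3/4)·R1: [0, 2, -1, 1/2, 1, -1/2]
R5 ← R5 + (1/2)·R1: [0, 4, -2, 1, 2, -1]
R3 ← R3 − R2: [0, 0, 0, 0, 0, 0]
R4 ← R4 + R2: [0, 0, 0, 0, 0, 0]
R5 ← R5 + (2)·R2: [0, 0, 0, 0, 0, 0]
Echelon form has 2 nonzero rows, so rank(A) = 2.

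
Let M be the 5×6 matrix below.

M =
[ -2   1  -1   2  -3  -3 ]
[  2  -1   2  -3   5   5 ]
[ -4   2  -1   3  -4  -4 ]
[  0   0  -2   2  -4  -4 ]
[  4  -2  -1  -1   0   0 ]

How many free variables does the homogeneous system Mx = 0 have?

Row reduce to echelon form.
R2 ← R2 + R1: [0, 0, 1, -1, 2, 2]
R3 ← R3 − (2)·R1: [0, 0, 1, -1, 2, 2]
R5 ← R5 + (2)·R1: [0, 0, -3, 3, -6, -6]
R3 ← R3 − R2: [0, 0, 0, 0, 0, 0]
R4 ← R4 + (2)·R2: [0, 0, 0, 0, 0, 0]
R5 ← R5 + (3)·R2: [0, 0, 0, 0, 0, 0]
2 nonzero rows, so rank(M) = 2.
M has 6 columns; by rank–nullity, nullity = 6 − 2 = 4.

4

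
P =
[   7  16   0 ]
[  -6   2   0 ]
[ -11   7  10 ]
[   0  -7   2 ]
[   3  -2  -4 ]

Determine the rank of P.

3

Row reduce to echelon form.
R2 ← R2 + (6/7)·R1: [0, 110/7, 0]
R3 ← R3 + (11/7)·R1: [0, 225/7, 10]
R5 ← R5 − (3/7)·R1: [0, -62/7, -4]
R3 ← R3 − (45/22)·R2: [0, 0, 10]
R4 ← R4 + (49/110)·R2: [0, 0, 2]
R5 ← R5 + (31/55)·R2: [0, 0, -4]
R4 ← R4 − (1/5)·R3: [0, 0, 0]
R5 ← R5 + (2/5)·R3: [0, 0, 0]
Echelon form has 3 nonzero rows, so rank(P) = 3.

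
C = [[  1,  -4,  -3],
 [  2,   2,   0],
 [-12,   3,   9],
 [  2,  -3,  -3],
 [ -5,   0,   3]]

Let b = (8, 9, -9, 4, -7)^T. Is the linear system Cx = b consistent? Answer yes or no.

Row reduce the augmented matrix [C | b].
R2 ← R2 − (2)·R1: [0, 10, 6, -7]
R3 ← R3 + (12)·R1: [0, -45, -27, 87]
R4 ← R4 − (2)·R1: [0, 5, 3, -12]
R5 ← R5 + (5)·R1: [0, -20, -12, 33]
R3 ← R3 + (9/2)·R2: [0, 0, 0, 111/2]
R4 ← R4 − (1/2)·R2: [0, 0, 0, -17/2]
R5 ← R5 + (2)·R2: [0, 0, 0, 19]
R4 ← R4 + (17/111)·R3: [0, 0, 0, 0]
R5 ← R5 − (38/111)·R3: [0, 0, 0, 0]
The echelon form has 3 nonzero rows; the last pivot sits in the augmented column, so rank(C) = 2 but rank([C|b]) = 3.
Since the ranks differ, the system is inconsistent.

no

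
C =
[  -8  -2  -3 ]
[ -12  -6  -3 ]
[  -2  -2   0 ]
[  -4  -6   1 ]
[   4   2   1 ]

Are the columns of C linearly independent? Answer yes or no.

Row reduce C to echelon form.
R2 ← R2 − (3/2)·R1: [0, -3, 3/2]
R3 ← R3 − (1/4)·R1: [0, -3/2, 3/4]
R4 ← R4 − (1/2)·R1: [0, -5, 5/2]
R5 ← R5 + (1/2)·R1: [0, 1, -1/2]
R3 ← R3 − (1/2)·R2: [0, 0, 0]
R4 ← R4 − (5/3)·R2: [0, 0, 0]
R5 ← R5 + (1/3)·R2: [0, 0, 0]
2 pivots among 3 columns.
Only 2 < 3 pivot columns, so the columns are linearly dependent.

no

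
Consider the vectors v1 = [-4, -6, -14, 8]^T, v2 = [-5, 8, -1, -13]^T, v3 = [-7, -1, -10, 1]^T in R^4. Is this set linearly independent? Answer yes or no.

yes

Form the matrix with these vectors as rows and row reduce.
R2 ← R2 − (5/4)·R1: [0, 31/2, 33/2, -23]
R3 ← R3 − (7/4)·R1: [0, 19/2, 29/2, -13]
R3 ← R3 − (19/31)·R2: [0, 0, 136/31, 34/31]
3 nonzero rows, so the 3 vectors span a space of dimension 3.
Since 3 = 3, the vectors are linearly independent.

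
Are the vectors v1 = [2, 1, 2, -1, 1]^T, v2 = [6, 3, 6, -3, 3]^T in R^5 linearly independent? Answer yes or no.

Form the matrix with these vectors as rows and row reduce.
R2 ← R2 − (3)·R1: [0, 0, 0, 0, 0]
1 nonzero row, so the 2 vectors span a space of dimension 1.
Since 1 < 2, the vectors are linearly dependent.

no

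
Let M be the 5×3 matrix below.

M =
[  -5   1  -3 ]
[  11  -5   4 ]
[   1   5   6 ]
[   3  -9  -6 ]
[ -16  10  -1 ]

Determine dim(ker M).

0

Row reduce to echelon form.
R2 ← R2 + (11/5)·R1: [0, -14/5, -13/5]
R3 ← R3 + (1/5)·R1: [0, 26/5, 27/5]
R4 ← R4 + (3/5)·R1: [0, -42/5, -39/5]
R5 ← R5 − (16/5)·R1: [0, 34/5, 43/5]
R3 ← R3 + (13/7)·R2: [0, 0, 4/7]
R4 ← R4 − (3)·R2: [0, 0, 0]
R5 ← R5 + (17/7)·R2: [0, 0, 16/7]
R5 ← R5 − (4)·R3: [0, 0, 0]
3 nonzero rows, so rank(M) = 3.
M has 3 columns; by rank–nullity, nullity = 3 − 3 = 0.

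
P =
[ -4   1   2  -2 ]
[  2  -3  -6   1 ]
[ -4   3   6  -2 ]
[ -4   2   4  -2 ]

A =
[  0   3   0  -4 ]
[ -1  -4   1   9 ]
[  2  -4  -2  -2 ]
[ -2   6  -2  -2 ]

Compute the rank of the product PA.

2

First compute PA:
[[  7, -36,   1,  25],
 [-11,  48,   7, -25],
 [ 13, -60,  -5,  35],
 [ 10, -48,  -2,  30]]
Now row reduce the product.
R2 ← R2 + (11/7)·R1: [0, -60/7, 60/7, 100/7]
R3 ← R3 − (13/7)·R1: [0, 48/7, -48/7, -80/7]
R4 ← R4 − (10/7)·R1: [0, 24/7, -24/7, -40/7]
R3 ← R3 + (4/5)·R2: [0, 0, 0, 0]
R4 ← R4 + (2/5)·R2: [0, 0, 0, 0]
2 nonzero rows, so rank(PA) = 2.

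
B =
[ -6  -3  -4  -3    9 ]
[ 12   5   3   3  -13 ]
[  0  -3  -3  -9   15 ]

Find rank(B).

3

Row reduce to echelon form.
R2 ← R2 + (2)·R1: [0, -1, -5, -3, 5]
R3 ← R3 − (3)·R2: [0, 0, 12, 0, 0]
Echelon form has 3 nonzero rows, so rank(B) = 3.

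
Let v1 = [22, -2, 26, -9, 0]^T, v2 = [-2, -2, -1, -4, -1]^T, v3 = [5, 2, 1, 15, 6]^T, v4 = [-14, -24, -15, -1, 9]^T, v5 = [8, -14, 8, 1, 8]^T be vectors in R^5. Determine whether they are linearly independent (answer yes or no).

no

Form the matrix with these vectors as rows and row reduce.
R2 ← R2 + (1/11)·R1: [0, -24/11, 15/11, -53/11, -1]
R3 ← R3 − (5/22)·R1: [0, 27/11, -54/11, 375/22, 6]
R4 ← R4 + (7/11)·R1: [0, -278/11, 17/11, -74/11, 9]
R5 ← R5 − (4/11)·R1: [0, -146/11, -16/11, 47/11, 8]
R3 ← R3 + (9/8)·R2: [0, 0, -27/8, 93/8, 39/8]
R4 ← R4 − (139/12)·R2: [0, 0, -57/4, 589/12, 247/12]
R5 ← R5 − (73/12)·R2: [0, 0, -39/4, 403/12, 169/12]
R4 ← R4 − (38/9)·R3: [0, 0, 0, 0, 0]
R5 ← R5 − (26/9)·R3: [0, 0, 0, 0, 0]
3 nonzero rows, so the 5 vectors span a space of dimension 3.
Since 3 < 5, the vectors are linearly dependent.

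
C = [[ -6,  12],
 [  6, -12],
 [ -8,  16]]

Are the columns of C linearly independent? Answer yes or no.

Row reduce C to echelon form.
R2 ← R2 + R1: [0, 0]
R3 ← R3 − (4/3)·R1: [0, 0]
1 pivot among 2 columns.
Only 1 < 2 pivot columns, so the columns are linearly dependent.

no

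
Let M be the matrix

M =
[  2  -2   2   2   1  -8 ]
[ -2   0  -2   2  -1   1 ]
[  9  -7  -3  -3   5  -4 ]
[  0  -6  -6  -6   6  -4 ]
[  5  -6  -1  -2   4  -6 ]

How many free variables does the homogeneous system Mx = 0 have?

1

Row reduce to echelon form.
R2 ← R2 + R1: [0, -2, 0, 4, 0, -7]
R3 ← R3 − (9/2)·R1: [0, 2, -12, -12, 1/2, 32]
R5 ← R5 − (5/2)·R1: [0, -1, -6, -7, 3/2, 14]
R3 ← R3 + R2: [0, 0, -12, -8, 1/2, 25]
R4 ← R4 − (3)·R2: [0, 0, -6, -18, 6, 17]
R5 ← R5 − (1/2)·R2: [0, 0, -6, -9, 3/2, 35/2]
R4 ← R4 − (1/2)·R3: [0, 0, 0, -14, 23/4, 9/2]
R5 ← R5 − (1/2)·R3: [0, 0, 0, -5, 5/4, 5]
R5 ← R5 − (5/14)·R4: [0, 0, 0, 0, -45/56, 95/28]
5 nonzero rows, so rank(M) = 5.
M has 6 columns; by rank–nullity, nullity = 6 − 5 = 1.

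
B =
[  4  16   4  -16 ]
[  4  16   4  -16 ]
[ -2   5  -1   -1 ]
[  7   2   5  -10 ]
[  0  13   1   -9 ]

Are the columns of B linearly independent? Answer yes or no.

no

Row reduce B to echelon form.
R2 ← R2 − R1: [0, 0, 0, 0]
R3 ← R3 + (1/2)·R1: [0, 13, 1, -9]
R4 ← R4 − (7/4)·R1: [0, -26, -2, 18]
Swap R2 ↔ R3
R4 ← R4 + (2)·R2: [0, 0, 0, 0]
R5 ← R5 − R2: [0, 0, 0, 0]
2 pivots among 4 columns.
Only 2 < 4 pivot columns, so the columns are linearly dependent.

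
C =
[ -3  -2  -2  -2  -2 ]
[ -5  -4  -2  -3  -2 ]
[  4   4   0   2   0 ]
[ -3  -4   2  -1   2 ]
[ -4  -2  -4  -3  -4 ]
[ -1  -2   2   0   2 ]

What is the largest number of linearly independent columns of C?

2

Row reduce to echelon form.
R2 ← R2 − (5/3)·R1: [0, -2/3, 4/3, 1/3, 4/3]
R3 ← R3 + (4/3)·R1: [0, 4/3, -8/3, -2/3, -8/3]
R4 ← R4 − R1: [0, -2, 4, 1, 4]
R5 ← R5 − (4/3)·R1: [0, 2/3, -4/3, -1/3, -4/3]
R6 ← R6 − (1/3)·R1: [0, -4/3, 8/3, 2/3, 8/3]
R3 ← R3 + (2)·R2: [0, 0, 0, 0, 0]
R4 ← R4 − (3)·R2: [0, 0, 0, 0, 0]
R5 ← R5 + R2: [0, 0, 0, 0, 0]
R6 ← R6 − (2)·R2: [0, 0, 0, 0, 0]
Echelon form has 2 nonzero rows, so rank(C) = 2.
The rank gives the maximum number of linearly independent columns: 2.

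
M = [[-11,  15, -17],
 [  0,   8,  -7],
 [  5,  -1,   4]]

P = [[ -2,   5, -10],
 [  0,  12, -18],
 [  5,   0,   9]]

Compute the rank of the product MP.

3

First compute MP:
[[-63, 125, -313],
 [-35,  96, -207],
 [ 10,  13,   4]]
Now row reduce the product.
R2 ← R2 − (5/9)·R1: [0, 239/9, -298/9]
R3 ← R3 + (10/63)·R1: [0, 2069/63, -2878/63]
R3 ← R3 − (2069/1673)·R2: [0, 0, -7920/1673]
3 nonzero rows, so rank(MP) = 3.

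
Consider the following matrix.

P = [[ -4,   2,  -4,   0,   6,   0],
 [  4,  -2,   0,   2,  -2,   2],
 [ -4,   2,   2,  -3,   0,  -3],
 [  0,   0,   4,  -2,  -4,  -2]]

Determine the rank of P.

2

Row reduce to echelon form.
R2 ← R2 + R1: [0, 0, -4, 2, 4, 2]
R3 ← R3 − R1: [0, 0, 6, -3, -6, -3]
R3 ← R3 + (3/2)·R2: [0, 0, 0, 0, 0, 0]
R4 ← R4 + R2: [0, 0, 0, 0, 0, 0]
Echelon form has 2 nonzero rows, so rank(P) = 2.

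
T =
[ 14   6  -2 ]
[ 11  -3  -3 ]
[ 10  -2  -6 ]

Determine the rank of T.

Row reduce to echelon form.
R2 ← R2 − (11/14)·R1: [0, -54/7, -10/7]
R3 ← R3 − (5/7)·R1: [0, -44/7, -32/7]
R3 ← R3 − (22/27)·R2: [0, 0, -92/27]
Echelon form has 3 nonzero rows, so rank(T) = 3.

3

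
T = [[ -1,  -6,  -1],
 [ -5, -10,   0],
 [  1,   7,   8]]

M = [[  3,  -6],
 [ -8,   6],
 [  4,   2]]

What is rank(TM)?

First compute TM:
[[ 41, -32],
 [ 65, -30],
 [-21,  52]]
Now row reduce the product.
R2 ← R2 − (65/41)·R1: [0, 850/41]
R3 ← R3 + (21/41)·R1: [0, 1460/41]
R3 ← R3 − (146/85)·R2: [0, 0]
2 nonzero rows, so rank(TM) = 2.

2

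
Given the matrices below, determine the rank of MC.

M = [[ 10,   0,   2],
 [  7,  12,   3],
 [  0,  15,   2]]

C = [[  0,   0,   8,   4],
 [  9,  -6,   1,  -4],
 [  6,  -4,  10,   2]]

First compute MC:
[[ 12,  -8, 100,  44],
 [126, -84,  98, -14],
 [147, -98,  35, -56]]
Now row reduce the product.
R2 ← R2 − (21/2)·R1: [0, 0, -952, -476]
R3 ← R3 − (49/4)·R1: [0, 0, -1190, -595]
R3 ← R3 − (5/4)·R2: [0, 0, 0, 0]
2 nonzero rows, so rank(MC) = 2.

2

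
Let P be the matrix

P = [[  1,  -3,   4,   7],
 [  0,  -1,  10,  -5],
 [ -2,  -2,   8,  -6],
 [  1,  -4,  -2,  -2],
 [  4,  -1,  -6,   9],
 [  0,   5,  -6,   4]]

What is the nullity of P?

Row reduce to echelon form.
R3 ← R3 + (2)·R1: [0, -8, 16, 8]
R4 ← R4 − R1: [0, -1, -6, -9]
R5 ← R5 − (4)·R1: [0, 11, -22, -19]
R3 ← R3 − (8)·R2: [0, 0, -64, 48]
R4 ← R4 − R2: [0, 0, -16, -4]
R5 ← R5 + (11)·R2: [0, 0, 88, -74]
R6 ← R6 + (5)·R2: [0, 0, 44, -21]
R4 ← R4 − (1/4)·R3: [0, 0, 0, -16]
R5 ← R5 + (11/8)·R3: [0, 0, 0, -8]
R6 ← R6 + (11/16)·R3: [0, 0, 0, 12]
R5 ← R5 − (1/2)·R4: [0, 0, 0, 0]
R6 ← R6 + (3/4)·R4: [0, 0, 0, 0]
4 nonzero rows, so rank(P) = 4.
P has 4 columns; by rank–nullity, nullity = 4 − 4 = 0.

0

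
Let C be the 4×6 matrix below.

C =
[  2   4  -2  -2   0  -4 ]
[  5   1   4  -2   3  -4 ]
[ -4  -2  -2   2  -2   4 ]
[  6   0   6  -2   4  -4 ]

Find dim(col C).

2

Row reduce to echelon form.
R2 ← R2 − (5/2)·R1: [0, -9, 9, 3, 3, 6]
R3 ← R3 + (2)·R1: [0, 6, -6, -2, -2, -4]
R4 ← R4 − (3)·R1: [0, -12, 12, 4, 4, 8]
R3 ← R3 + (2/3)·R2: [0, 0, 0, 0, 0, 0]
R4 ← R4 − (4/3)·R2: [0, 0, 0, 0, 0, 0]
Echelon form has 2 nonzero rows, so rank(C) = 2.
The column space has dimension equal to the rank: 2.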